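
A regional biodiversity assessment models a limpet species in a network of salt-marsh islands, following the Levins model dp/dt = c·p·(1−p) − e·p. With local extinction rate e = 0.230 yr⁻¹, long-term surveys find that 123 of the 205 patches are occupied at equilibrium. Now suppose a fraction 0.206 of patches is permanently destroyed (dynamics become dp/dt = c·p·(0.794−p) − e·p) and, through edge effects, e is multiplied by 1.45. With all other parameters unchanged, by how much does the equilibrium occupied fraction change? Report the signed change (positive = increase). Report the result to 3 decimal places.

Observed p* = 123/205 = 0.60000.
Balance c(1−p*) = e gives c = e/(1 − 0.60000) = 0.230/0.40000 = 0.57500.
New p* = 0.794 − e/c = 0.794 − 0.33350/0.57500 = 0.21400.
Δp* = 0.21400 − 0.60000 = -0.38600.

-0.386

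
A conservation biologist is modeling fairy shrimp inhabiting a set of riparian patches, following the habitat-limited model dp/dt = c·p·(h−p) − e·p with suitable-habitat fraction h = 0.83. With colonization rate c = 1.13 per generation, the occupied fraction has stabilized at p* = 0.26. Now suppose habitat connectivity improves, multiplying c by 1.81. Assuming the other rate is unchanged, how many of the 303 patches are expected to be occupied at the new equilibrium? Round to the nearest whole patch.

156

Balance c(h−p*) = e gives e = 1.13×(0.83 − 0.26000) = 0.64410.
New p* = 0.83 − e/c = 0.83 − 0.64410/2.04530 = 0.51508.
Expected occupied = 303 × 0.51508 = 156.07 ≈ 156.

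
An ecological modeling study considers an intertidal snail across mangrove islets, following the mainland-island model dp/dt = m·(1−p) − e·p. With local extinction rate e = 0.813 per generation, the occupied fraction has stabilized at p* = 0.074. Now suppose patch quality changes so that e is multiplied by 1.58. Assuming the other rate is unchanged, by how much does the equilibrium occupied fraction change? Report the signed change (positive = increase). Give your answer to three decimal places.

-0.026

Balance m(1−p*) = e·p* gives m = e·p*/(1−p*) = 0.813×0.07400/0.92600 = 0.06497.
New p* = m/(m+e) = 0.06497/(0.06497+1.28454) = 0.04814.
Δp* = 0.04814 − 0.07400 = -0.02586.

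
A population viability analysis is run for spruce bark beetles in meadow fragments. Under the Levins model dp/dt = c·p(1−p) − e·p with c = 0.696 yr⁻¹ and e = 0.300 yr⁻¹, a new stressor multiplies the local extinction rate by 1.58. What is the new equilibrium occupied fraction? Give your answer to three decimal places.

0.319

Before: p* = 1 − 0.300/0.696 = 0.5690.
After the change, c = 0.696, e = 0.474, so p* = 1 − 0.474/0.696 = 0.3190.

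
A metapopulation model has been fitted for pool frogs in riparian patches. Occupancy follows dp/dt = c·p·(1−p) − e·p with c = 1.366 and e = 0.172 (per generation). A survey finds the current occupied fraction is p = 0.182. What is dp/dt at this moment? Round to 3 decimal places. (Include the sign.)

Colonization term: c·p·(1−p) = 1.366×0.182×0.8180 = 0.20336.
Extinction term: e·p = 0.03130.
dp/dt = 0.20336 − 0.03130 = 0.17206.

0.172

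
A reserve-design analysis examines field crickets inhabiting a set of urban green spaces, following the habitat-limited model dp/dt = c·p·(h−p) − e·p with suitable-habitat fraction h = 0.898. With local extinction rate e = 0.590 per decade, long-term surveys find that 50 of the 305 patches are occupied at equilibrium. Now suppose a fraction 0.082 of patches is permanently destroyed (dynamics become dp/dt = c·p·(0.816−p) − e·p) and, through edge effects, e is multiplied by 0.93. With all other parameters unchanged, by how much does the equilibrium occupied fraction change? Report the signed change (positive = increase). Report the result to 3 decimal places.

Observed p* = 50/305 = 0.16393.
Balance c(h−p*) = e gives c = e/(0.898 − 0.16393) = 0.590/0.73407 = 0.80374.
New p* = 0.816 − e/c = 0.816 − 0.54870/0.80374 = 0.13332.
Δp* = 0.13332 − 0.16393 = -0.03061.

-0.031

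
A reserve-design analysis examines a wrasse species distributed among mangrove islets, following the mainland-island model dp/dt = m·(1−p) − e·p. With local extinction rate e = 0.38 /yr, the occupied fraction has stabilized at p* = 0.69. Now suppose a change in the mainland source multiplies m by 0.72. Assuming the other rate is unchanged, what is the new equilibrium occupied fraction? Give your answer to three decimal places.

Balance m(1−p*) = e·p* gives m = e·p*/(1−p*) = 0.38×0.69000/0.31000 = 0.84581.
New p* = m/(m+e) = 0.60898/(0.60898+0.38000) = 0.61577.

0.616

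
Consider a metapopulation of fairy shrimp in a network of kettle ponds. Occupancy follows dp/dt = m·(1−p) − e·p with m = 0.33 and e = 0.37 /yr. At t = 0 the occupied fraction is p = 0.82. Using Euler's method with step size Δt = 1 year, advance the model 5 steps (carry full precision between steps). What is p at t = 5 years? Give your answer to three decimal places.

Update rule: p ← p + [m·(1−p) − e·p]·Δt with Δt = 1.
p: 0.82000 → 0.57600  (Δp = -0.24400)
p: 0.57600 → 0.50280  (Δp = -0.07320)
p: 0.50280 → 0.48084  (Δp = -0.02196)
p: 0.48084 → 0.47425  (Δp = -0.00659)
p: 0.47425 → 0.47228  (Δp = -0.00198)

0.472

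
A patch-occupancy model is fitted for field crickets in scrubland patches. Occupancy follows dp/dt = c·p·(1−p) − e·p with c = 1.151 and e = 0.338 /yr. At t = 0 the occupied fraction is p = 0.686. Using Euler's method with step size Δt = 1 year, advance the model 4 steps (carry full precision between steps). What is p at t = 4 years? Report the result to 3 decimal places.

Update rule: p ← p + [c·p·(1−p) − e·p]·Δt with Δt = 1.
p: 0.68600 → 0.70206  (Δp = +0.01606)
p: 0.70206 → 0.70552  (Δp = +0.00346)
p: 0.70552 → 0.70619  (Δp = +0.00067)
p: 0.70619 → 0.70631  (Δp = +0.00013)

0.706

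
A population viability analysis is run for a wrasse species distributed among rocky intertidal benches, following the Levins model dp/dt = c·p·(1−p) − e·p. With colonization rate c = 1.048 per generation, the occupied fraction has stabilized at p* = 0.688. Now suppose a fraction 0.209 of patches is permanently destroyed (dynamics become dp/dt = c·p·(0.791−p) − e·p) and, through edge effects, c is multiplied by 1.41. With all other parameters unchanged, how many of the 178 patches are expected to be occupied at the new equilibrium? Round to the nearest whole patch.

Balance c(1−p*) = e gives e = 1.048×(1 − 0.68800) = 0.32698.
New p* = 0.791 − e/c = 0.791 − 0.32698/1.47768 = 0.56972.
Expected occupied = 178 × 0.56972 = 101.41 ≈ 101.

101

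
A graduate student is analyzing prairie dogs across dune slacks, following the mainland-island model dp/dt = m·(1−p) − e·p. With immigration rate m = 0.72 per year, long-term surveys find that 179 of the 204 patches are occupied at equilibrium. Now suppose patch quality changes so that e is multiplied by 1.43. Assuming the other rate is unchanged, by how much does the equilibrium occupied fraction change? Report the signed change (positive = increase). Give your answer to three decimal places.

Observed p* = 179/204 = 0.87745.
Balance m(1−p*) = e·p* gives e = m(1−p*)/p* = 0.72×0.12255/0.87745 = 0.10056.
New p* = m/(m+e) = 0.72000/(0.72000+0.14380) = 0.83353.
Δp* = 0.83353 − 0.87745 = -0.04392.

-0.044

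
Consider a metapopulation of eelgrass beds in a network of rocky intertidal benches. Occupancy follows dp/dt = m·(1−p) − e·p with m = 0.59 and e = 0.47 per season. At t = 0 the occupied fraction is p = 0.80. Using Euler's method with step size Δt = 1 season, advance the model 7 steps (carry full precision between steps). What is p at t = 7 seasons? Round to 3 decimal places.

Update rule: p ← p + [m·(1−p) − e·p]·Δt with Δt = 1.
  1  |  dp/dt·Δt = -0.258000  |  p_1 = 0.542000
  2  |  dp/dt·Δt = +0.015480  |  p_2 = 0.557480
  3  |  dp/dt·Δt = -0.000929  |  p_3 = 0.556551
  4  |  dp/dt·Δt = +0.000056  |  p_4 = 0.556607
  5  |  dp/dt·Δt = -0.000003  |  p_5 = 0.556604
  6  |  dp/dt·Δt = +0.000000  |  p_6 = 0.556604
  7  |  dp/dt·Δt = -0.000000  |  p_7 = 0.556604

0.557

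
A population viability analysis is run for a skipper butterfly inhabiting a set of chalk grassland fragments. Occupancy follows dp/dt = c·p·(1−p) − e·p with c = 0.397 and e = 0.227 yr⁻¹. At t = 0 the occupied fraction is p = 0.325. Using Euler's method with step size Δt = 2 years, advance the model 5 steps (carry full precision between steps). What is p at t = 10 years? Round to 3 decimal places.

0.410

Update rule: p ← p + [c·p·(1−p) − e·p]·Δt with Δt = 2.
step 1: Δp = +0.02663, p = 0.35163
step 2: Δp = +0.02138, p = 0.37301
step 3: Δp = +0.01635, p = 0.38936
step 4: Δp = +0.01201, p = 0.40137
step 5: Δp = +0.00855, p = 0.40993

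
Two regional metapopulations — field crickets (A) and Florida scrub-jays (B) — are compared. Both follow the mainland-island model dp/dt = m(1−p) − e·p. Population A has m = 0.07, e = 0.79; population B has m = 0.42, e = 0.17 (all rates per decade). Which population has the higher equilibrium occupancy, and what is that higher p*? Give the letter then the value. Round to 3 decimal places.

B, 0.712

A: p*_A = m/(m+e) = 0.07/0.8600 = 0.0814.
B: p*_B = 0.42/0.5900 = 0.7119.
B is higher at 0.7119.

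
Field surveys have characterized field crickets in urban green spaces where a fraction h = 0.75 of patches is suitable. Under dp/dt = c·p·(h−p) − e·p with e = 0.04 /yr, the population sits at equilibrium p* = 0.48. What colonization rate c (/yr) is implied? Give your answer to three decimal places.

At equilibrium c(h−p*) = e, so c = e/(h−p*).
c = 0.04/(0.75 − 0.48) = 0.04/0.2700 = 0.1481.

0.148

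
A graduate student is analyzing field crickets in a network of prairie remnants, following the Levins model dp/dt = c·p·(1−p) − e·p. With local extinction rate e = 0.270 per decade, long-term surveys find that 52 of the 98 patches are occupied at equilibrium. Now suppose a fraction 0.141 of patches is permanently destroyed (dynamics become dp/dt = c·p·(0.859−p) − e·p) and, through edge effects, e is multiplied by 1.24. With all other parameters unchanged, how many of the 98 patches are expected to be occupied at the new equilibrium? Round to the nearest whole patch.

Observed p* = 52/98 = 0.53061.
Balance c(1−p*) = e gives c = e/(1 − 0.53061) = 0.270/0.46939 = 0.57521.
New p* = 0.859 − e/c = 0.859 − 0.33480/0.57521 = 0.27695.
Expected occupied = 98 × 0.27695 = 27.14 ≈ 27.

27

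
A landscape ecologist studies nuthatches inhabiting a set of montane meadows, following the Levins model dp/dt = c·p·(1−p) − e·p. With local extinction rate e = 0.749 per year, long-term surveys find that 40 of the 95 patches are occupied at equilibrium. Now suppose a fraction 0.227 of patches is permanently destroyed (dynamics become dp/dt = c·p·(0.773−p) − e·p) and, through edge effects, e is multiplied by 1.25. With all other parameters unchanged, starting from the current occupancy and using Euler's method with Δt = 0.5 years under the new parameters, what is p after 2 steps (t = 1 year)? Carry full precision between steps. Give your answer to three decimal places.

Observed p* = 40/95 = 0.42105.
Balance c(1−p*) = e gives c = e/(1 − 0.42105) = 0.749/0.57895 = 1.29373.
Starting from p₀ = 0.42105; update p ← p + (dp/dt)·Δt with the new parameters.
t = 0.5: p = 0.42105 + (-0.10125) = 0.31981
t = 1: p = 0.31981 + (-0.05596) = 0.26385

0.264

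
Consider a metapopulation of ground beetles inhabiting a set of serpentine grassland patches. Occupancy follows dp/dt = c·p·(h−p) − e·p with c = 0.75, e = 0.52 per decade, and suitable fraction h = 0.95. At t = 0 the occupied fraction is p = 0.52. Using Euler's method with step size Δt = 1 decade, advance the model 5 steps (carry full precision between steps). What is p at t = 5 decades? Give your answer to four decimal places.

Update rule: p ← p + [c·p·(h−p) − e·p]·Δt with Δt = 1.
step 1: Δp = -0.10270, p = 0.41730
step 2: Δp = -0.05027, p = 0.36703
step 3: Δp = -0.03038, p = 0.33665
step 4: Δp = -0.02019, p = 0.31645
step 5: Δp = -0.01419, p = 0.30226

0.3023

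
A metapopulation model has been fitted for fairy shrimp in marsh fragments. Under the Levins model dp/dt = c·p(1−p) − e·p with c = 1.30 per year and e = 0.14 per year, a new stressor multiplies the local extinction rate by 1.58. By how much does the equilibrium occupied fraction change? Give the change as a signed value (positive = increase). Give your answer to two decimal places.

-0.06

Before: p* = 1 − 0.14/1.30 = 0.8923.
After the change, c = 1.3, e = 0.2212, so p* = 1 − 0.2212/1.3 = 0.8298.
Δp* = 0.8298 − 0.8923 = -0.0625.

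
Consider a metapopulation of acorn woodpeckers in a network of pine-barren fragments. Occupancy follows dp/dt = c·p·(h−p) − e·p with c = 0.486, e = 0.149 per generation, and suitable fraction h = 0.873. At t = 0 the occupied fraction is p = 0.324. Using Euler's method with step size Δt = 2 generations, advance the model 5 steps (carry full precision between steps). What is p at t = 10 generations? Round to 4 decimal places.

Update rule: p ← p + [c·p·(h−p) − e·p]·Δt with Δt = 2.
  1  |  dp/dt·Δt = +0.076343  |  p_1 = 0.400343
  2  |  dp/dt·Δt = +0.064624  |  p_2 = 0.464968
  3  |  dp/dt·Δt = +0.045849  |  p_3 = 0.510817
  4  |  dp/dt·Δt = +0.027606  |  p_4 = 0.538423
  5  |  dp/dt·Δt = +0.014650  |  p_5 = 0.553073

0.5531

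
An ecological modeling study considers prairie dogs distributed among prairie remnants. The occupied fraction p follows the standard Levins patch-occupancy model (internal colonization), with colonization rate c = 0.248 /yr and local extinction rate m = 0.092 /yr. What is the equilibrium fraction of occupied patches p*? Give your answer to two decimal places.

At equilibrium, colonization balances extinction: c·p*·(1−p*) = m·p*.
So p* = 1 − m/c = 1 − 0.092/0.248 = 1 − 0.3710 = 0.6290.

0.63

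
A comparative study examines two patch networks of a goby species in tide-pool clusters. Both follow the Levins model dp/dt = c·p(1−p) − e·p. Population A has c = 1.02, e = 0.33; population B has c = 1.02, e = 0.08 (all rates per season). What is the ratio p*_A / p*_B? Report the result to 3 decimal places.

A: p*_A = 1 − 0.33/1.02 = 0.6765.
B: p*_B = 1 − 0.08/1.02 = 0.9216.
p*_A / p*_B = 0.6765/0.9216 = 0.7340.

0.734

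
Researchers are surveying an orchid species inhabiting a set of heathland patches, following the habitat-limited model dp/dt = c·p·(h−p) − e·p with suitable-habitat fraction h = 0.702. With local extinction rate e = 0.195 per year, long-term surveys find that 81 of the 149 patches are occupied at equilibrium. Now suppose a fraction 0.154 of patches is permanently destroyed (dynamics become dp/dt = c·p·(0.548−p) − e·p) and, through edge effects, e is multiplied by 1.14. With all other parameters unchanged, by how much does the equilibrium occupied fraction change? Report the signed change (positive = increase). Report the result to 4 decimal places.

-0.1762

Observed p* = 81/149 = 0.54362.
Balance c(h−p*) = e gives c = e/(0.702 − 0.54362) = 0.195/0.15838 = 1.23122.
New p* = 0.548 − e/c = 0.548 − 0.22230/1.23122 = 0.36745.
Δp* = 0.36745 − 0.54362 = -0.17617.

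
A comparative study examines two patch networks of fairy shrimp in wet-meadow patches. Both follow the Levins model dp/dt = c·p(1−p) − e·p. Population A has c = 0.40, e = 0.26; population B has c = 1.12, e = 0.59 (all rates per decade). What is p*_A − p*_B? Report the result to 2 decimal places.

A: p*_A = 1 − 0.26/0.40 = 0.3500.
B: p*_B = 1 − 0.59/1.12 = 0.4732.
p*_A − p*_B = 0.3500 − 0.4732 = -0.1232.

-0.12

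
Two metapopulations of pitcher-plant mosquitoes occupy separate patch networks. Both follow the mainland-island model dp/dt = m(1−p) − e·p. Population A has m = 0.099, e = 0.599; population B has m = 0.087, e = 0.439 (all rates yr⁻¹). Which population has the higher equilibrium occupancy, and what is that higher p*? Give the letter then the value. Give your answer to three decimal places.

A: p*_A = m/(m+e) = 0.099/0.6980 = 0.1418.
B: p*_B = 0.087/0.5260 = 0.1654.
B is higher at 0.1654.

B, 0.165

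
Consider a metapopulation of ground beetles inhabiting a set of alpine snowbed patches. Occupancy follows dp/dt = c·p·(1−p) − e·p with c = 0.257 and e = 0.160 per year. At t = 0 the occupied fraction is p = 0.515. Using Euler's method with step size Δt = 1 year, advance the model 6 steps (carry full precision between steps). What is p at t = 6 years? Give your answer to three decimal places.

Update rule: p ← p + [c·p·(1−p) − e·p]·Δt with Δt = 1.
step 1: Δp = -0.01821, p = 0.49679
step 2: Δp = -0.01524, p = 0.48155
step 3: Δp = -0.01289, p = 0.46867
step 4: Δp = -0.01099, p = 0.45768
step 5: Δp = -0.00944, p = 0.44824
step 6: Δp = -0.00816, p = 0.44008

0.440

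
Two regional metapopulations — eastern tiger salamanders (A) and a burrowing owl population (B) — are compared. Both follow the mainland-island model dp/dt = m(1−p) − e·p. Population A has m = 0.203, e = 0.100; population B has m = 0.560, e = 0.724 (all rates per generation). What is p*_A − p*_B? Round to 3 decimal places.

0.234

A: p*_A = m/(m+e) = 0.203/0.3030 = 0.6700.
B: p*_B = 0.560/1.2840 = 0.4361.
p*_A − p*_B = 0.6700 − 0.4361 = 0.2338.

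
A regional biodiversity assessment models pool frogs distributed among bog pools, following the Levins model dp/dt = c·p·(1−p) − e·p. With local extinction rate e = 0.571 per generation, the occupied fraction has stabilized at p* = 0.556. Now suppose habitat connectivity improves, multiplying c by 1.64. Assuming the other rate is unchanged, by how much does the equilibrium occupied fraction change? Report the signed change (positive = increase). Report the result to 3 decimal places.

Balance c(1−p*) = e gives c = e/(1 − 0.55600) = 0.571/0.44400 = 1.28604.
New p* = 1 − e/c = 1 − 0.57100/2.10911 = 0.72927.
Δp* = 0.72927 − 0.55600 = +0.17327.

0.173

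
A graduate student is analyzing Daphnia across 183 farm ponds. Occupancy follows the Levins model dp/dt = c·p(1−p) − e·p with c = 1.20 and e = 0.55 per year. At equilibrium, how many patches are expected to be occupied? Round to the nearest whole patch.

p* = 1 − e/c = 1 − 0.55/1.20 = 0.5417.
Expected occupied patches = N × p* = 183 × 0.5417 = 99.12 ≈ 99.

99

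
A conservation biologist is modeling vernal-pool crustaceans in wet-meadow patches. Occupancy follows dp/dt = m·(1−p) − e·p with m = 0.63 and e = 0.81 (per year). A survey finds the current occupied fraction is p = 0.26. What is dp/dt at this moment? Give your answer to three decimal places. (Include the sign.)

0.256

Colonization term: m·(1−p) = 0.63×0.7400 = 0.46620.
Extinction term: e·p = 0.21060.
dp/dt = 0.46620 − 0.21060 = 0.25560.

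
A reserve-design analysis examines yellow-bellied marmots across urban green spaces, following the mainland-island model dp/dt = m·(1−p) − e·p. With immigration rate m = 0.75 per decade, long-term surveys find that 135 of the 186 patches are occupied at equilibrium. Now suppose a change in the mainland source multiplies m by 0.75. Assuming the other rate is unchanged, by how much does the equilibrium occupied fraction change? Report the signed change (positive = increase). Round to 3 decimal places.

-0.061

Observed p* = 135/186 = 0.72581.
Balance m(1−p*) = e·p* gives e = m(1−p*)/p* = 0.75×0.27419/0.72581 = 0.28333.
New p* = m/(m+e) = 0.56250/(0.56250+0.28333) = 0.66503.
Δp* = 0.66503 − 0.72581 = -0.06078.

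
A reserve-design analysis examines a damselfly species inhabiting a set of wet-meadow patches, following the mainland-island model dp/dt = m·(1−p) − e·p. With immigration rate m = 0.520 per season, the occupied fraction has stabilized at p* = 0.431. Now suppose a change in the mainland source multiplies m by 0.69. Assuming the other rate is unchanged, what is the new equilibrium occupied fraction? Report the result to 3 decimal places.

0.343

Balance m(1−p*) = e·p* gives e = m(1−p*)/p* = 0.520×0.56900/0.43100 = 0.68650.
New p* = m/(m+e) = 0.35880/(0.35880+0.68650) = 0.34325.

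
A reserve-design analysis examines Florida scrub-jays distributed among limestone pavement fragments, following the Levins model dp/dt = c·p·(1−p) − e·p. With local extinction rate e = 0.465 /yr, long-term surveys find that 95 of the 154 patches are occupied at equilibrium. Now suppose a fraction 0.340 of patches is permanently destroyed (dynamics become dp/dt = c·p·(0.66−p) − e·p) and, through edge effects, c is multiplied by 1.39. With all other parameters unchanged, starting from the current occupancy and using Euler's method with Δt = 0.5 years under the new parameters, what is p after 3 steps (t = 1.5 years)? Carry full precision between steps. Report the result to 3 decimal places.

Observed p* = 95/154 = 0.61688.
Balance c(1−p*) = e gives c = e/(1 − 0.61688) = 0.465/0.38312 = 1.21373.
Starting from p₀ = 0.61688; update p ← p + (dp/dt)·Δt with the new parameters.
step 1: Δp = -0.12099, p = 0.49589
step 2: Δp = -0.04665, p = 0.44925
step 3: Δp = -0.02458, p = 0.42466

0.425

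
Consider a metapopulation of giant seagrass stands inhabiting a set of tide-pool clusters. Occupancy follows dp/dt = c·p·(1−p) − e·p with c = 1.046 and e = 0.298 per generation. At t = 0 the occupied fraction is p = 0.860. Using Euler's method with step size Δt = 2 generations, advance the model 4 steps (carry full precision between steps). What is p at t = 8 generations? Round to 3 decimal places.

Update rule: p ← p + [c·p·(1−p) − e·p]·Δt with Δt = 2.
t = 2: p = 0.86000 + (-0.26068) = 0.59932
t = 4: p = 0.59932 + (+0.14517) = 0.74449
t = 6: p = 0.74449 + (-0.04576) = 0.69872
t = 8: p = 0.69872 + (+0.02394) = 0.72267

0.723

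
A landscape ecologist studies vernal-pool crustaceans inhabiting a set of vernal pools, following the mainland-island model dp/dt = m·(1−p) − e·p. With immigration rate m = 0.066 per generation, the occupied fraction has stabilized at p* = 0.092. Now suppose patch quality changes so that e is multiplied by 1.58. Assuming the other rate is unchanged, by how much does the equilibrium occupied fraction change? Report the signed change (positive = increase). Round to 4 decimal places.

-0.0317

Balance m(1−p*) = e·p* gives e = m(1−p*)/p* = 0.066×0.90800/0.09200 = 0.65139.
New p* = m/(m+e) = 0.06600/(0.06600+1.02920) = 0.06026.
Δp* = 0.06026 − 0.09200 = -0.03174.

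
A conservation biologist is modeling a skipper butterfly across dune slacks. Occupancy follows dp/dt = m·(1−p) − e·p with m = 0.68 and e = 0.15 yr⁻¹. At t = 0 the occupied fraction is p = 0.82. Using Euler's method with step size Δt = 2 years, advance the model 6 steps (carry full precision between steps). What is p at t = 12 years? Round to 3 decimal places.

0.819

Update rule: p ← p + [m·(1−p) − e·p]·Δt with Δt = 2.
step 1: Δp = -0.00120, p = 0.81880
step 2: Δp = +0.00079, p = 0.81959
step 3: Δp = -0.00052, p = 0.81907
step 4: Δp = +0.00034, p = 0.81941
step 5: Δp = -0.00023, p = 0.81919
step 6: Δp = +0.00015, p = 0.81934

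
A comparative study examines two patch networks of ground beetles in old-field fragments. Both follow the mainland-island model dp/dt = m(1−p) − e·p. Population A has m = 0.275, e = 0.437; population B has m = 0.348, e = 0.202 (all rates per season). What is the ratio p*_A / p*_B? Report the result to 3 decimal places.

0.610

A: p*_A = m/(m+e) = 0.275/0.7120 = 0.3862.
B: p*_B = 0.348/0.5500 = 0.6327.
p*_A / p*_B = 0.3862/0.6327 = 0.6104.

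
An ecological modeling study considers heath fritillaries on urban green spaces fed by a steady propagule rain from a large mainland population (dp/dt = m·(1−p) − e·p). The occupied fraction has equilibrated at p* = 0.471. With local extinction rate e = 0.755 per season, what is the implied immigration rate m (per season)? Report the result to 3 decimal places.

At equilibrium m(1−p*) = e·p*, so m = e·p*/(1−p*).
m = 0.755 × 0.471 / 0.5290 = 0.3556/0.5290 = 0.6722.

0.672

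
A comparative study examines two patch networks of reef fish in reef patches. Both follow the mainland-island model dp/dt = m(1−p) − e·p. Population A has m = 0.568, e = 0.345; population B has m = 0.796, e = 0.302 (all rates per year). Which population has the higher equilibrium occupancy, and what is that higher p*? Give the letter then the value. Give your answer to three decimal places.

A: p*_A = m/(m+e) = 0.568/0.9130 = 0.6221.
B: p*_B = 0.796/1.0980 = 0.7250.
B is higher at 0.7250.

B, 0.725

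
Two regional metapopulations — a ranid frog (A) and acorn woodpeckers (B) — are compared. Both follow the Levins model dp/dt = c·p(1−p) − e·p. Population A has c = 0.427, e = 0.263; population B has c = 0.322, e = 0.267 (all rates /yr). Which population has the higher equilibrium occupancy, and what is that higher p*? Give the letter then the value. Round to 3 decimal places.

A: p*_A = 1 − 0.263/0.427 = 0.3841.
B: p*_B = 1 − 0.267/0.322 = 0.1708.
A is higher at 0.3841.

A, 0.384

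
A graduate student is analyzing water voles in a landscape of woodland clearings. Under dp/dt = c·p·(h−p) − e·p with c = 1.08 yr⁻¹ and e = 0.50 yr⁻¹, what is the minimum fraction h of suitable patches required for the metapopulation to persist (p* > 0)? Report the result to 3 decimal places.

0.463

p* = h − e/c is positive only when h > e/c.
h_min = e/c = 0.50/1.08 = 0.4630.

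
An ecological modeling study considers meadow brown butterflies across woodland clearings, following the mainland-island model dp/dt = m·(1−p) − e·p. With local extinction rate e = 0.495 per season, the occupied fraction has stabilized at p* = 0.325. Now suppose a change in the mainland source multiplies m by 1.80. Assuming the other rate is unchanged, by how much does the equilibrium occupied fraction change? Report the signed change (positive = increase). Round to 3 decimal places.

Balance m(1−p*) = e·p* gives m = e·p*/(1−p*) = 0.495×0.32500/0.67500 = 0.23833.
New p* = m/(m+e) = 0.42899/(0.42899+0.49500) = 0.46428.
Δp* = 0.46428 − 0.32500 = +0.13928.

0.139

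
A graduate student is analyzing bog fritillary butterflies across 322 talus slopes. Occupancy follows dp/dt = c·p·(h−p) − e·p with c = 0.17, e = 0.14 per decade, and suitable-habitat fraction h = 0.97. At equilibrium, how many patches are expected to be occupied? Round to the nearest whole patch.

47

p* = h − e/c = 0.97 − 0.8235 = 0.1465.
Expected occupied patches = N × p* = 322 × 0.1465 = 47.16 ≈ 47.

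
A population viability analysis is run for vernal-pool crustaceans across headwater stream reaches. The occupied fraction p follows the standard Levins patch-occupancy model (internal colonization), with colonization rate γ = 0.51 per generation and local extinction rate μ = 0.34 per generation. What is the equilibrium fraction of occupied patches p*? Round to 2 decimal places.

0.33

Setting dp/dt = 0 and dividing through by p* gives γ·(1−p*) = μ.
So p* = 1 − μ/γ = 1 − 0.34/0.51 = 1 − 0.6667 = 0.3333.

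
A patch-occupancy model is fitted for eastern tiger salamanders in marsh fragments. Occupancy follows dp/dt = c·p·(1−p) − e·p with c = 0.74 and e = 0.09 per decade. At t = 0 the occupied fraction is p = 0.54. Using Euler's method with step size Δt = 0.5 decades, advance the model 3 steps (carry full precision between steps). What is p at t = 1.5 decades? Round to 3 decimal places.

0.720

Update rule: p ← p + [c·p·(1−p) − e·p]·Δt with Δt = 0.5.
p: 0.54000 → 0.60761  (Δp = +0.06761)
p: 0.60761 → 0.66848  (Δp = +0.06087)
p: 0.66848 → 0.72040  (Δp = +0.05192)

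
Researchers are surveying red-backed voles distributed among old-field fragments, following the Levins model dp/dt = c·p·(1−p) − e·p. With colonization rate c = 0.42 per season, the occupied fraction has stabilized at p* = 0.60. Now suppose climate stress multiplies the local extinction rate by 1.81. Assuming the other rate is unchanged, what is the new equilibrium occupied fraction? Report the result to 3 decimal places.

0.276

Balance c(1−p*) = e gives e = 0.42×(1 − 0.60000) = 0.16800.
New p* = 1 − e/c = 1 − 0.30408/0.42000 = 0.27600.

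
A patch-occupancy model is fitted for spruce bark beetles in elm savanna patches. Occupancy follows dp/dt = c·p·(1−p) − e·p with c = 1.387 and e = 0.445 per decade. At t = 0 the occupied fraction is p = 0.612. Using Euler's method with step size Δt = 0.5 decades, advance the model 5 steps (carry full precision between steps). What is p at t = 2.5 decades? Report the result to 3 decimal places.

0.676

Update rule: p ← p + [c·p·(1−p) − e·p]·Δt with Δt = 0.5.
  1  |  dp/dt·Δt = +0.028506  |  p_1 = 0.640506
  2  |  dp/dt·Δt = +0.017171  |  p_2 = 0.657677
  3  |  dp/dt·Δt = +0.009800  |  p_3 = 0.667477
  4  |  dp/dt·Δt = +0.005410  |  p_4 = 0.672887
  5  |  dp/dt·Δt = +0.002929  |  p_5 = 0.675816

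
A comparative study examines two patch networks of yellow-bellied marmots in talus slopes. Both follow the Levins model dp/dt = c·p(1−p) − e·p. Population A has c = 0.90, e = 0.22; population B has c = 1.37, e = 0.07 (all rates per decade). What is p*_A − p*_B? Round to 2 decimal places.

-0.19

A: p*_A = 1 − 0.22/0.90 = 0.7556.
B: p*_B = 1 − 0.07/1.37 = 0.9489.
p*_A − p*_B = 0.7556 − 0.9489 = -0.1933.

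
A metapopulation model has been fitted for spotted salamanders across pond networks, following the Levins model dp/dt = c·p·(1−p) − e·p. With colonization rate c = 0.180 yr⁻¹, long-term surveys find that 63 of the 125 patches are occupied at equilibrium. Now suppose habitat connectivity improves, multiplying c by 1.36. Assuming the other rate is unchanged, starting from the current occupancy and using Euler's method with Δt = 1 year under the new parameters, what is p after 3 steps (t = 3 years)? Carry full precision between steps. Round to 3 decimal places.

Observed p* = 63/125 = 0.50400.
Balance c(1−p*) = e gives e = 0.180×(1 − 0.50400) = 0.08928.
Starting from p₀ = 0.50400; update p ← p + (dp/dt)·Δt with the new parameters.
p: 0.50400 → 0.52020  (Δp = +0.01620)
p: 0.52020 → 0.53486  (Δp = +0.01466)
p: 0.53486 → 0.54801  (Δp = +0.01315)

0.548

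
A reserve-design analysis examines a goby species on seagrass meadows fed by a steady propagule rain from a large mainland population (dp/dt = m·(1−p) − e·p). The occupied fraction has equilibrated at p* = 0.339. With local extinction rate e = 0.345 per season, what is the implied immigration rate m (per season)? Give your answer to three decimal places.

0.177

At equilibrium m(1−p*) = e·p*, so m = e·p*/(1−p*).
m = 0.345 × 0.339 / 0.6610 = 0.1170/0.6610 = 0.1769.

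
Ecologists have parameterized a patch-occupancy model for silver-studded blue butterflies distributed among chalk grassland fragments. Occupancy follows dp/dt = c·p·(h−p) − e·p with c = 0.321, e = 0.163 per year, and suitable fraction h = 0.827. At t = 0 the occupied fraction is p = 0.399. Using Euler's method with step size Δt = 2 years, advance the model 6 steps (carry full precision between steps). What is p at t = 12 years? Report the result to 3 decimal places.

Update rule: p ← p + [c·p·(h−p) − e·p]·Δt with Δt = 2.
step 1: Δp = -0.02044, p = 0.37856
step 2: Δp = -0.01442, p = 0.36414
step 3: Δp = -0.01050, p = 0.35363
step 4: Δp = -0.00782, p = 0.34582
step 5: Δp = -0.00591, p = 0.33991
step 6: Δp = -0.00452, p = 0.33539

0.335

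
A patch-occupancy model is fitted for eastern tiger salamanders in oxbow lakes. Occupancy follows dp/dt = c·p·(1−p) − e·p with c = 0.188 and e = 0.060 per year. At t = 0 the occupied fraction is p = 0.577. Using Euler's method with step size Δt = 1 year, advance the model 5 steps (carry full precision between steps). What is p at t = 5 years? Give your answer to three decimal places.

Update rule: p ← p + [c·p·(1−p) − e·p]·Δt with Δt = 1.
p: 0.57700 → 0.58827  (Δp = +0.01127)
p: 0.58827 → 0.59850  (Δp = +0.01024)
p: 0.59850 → 0.60777  (Δp = +0.00927)
p: 0.60777 → 0.61612  (Δp = +0.00835)
p: 0.61612 → 0.62362  (Δp = +0.00750)

0.624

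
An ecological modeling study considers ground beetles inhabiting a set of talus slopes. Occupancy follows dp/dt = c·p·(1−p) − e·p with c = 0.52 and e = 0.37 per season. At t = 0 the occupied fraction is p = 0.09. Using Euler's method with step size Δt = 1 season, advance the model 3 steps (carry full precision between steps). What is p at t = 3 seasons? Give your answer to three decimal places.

0.119

Update rule: p ← p + [c·p·(1−p) − e·p]·Δt with Δt = 1.
step 1: Δp = +0.00929, p = 0.09929
step 2: Δp = +0.00977, p = 0.10905
step 3: Δp = +0.01017, p = 0.11923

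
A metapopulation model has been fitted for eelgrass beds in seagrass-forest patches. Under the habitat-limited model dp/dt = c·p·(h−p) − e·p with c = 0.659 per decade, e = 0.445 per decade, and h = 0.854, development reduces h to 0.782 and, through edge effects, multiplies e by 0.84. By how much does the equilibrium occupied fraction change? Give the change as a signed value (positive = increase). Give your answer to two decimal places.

0.04

Before: p* = h − e/c = 0.854 − 0.445/0.659 = 0.854 − 0.6753 = 0.1787.
After: c = 0.659, e = 0.3738, h = 0.782; p* = 0.782 − 0.3738/0.659 = 0.2148.
Δp* = 0.2148 − 0.1787 = +0.0360.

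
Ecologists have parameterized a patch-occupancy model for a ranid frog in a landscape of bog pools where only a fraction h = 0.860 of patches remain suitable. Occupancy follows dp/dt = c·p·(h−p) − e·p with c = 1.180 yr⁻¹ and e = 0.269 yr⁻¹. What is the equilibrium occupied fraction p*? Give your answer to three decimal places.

Setting dp/dt = 0 and dividing by p* gives c·(h−p*) = e.
So p* = h − e/c = 0.860 − 0.269/1.180 = 0.860 − 0.2280 = 0.6320.

0.632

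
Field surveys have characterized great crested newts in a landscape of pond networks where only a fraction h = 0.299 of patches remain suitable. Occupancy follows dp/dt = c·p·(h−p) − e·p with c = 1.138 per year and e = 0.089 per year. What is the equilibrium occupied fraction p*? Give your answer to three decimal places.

0.221

Setting dp/dt = 0 and dividing by p* gives c·(h−p*) = e.
So p* = h − e/c = 0.299 − 0.089/1.138 = 0.299 − 0.0782 = 0.2208.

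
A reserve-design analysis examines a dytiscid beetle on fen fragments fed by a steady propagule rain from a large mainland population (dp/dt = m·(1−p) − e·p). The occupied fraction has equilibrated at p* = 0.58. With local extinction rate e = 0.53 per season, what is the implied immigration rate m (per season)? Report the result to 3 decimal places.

0.732

At equilibrium m(1−p*) = e·p*, so m = e·p*/(1−p*).
m = 0.53 × 0.58 / 0.4200 = 0.3074/0.4200 = 0.7319.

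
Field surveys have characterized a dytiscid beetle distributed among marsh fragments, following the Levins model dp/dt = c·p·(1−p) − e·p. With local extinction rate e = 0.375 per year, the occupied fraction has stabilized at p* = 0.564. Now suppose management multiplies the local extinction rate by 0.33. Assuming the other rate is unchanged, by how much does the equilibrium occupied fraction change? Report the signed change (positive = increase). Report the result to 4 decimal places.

Balance c(1−p*) = e gives c = e/(1 − 0.56400) = 0.375/0.43600 = 0.86009.
New p* = 1 − e/c = 1 − 0.12375/0.86009 = 0.85612.
Δp* = 0.85612 − 0.56400 = +0.29212.

0.2921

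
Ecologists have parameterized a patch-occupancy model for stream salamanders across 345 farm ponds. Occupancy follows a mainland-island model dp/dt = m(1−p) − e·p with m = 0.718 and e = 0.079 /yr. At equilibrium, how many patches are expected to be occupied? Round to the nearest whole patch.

p* = m/(m+e) = 0.718/0.7970 = 0.9009.
Expected occupied patches = N × p* = 345 × 0.9009 = 310.80 ≈ 311.

311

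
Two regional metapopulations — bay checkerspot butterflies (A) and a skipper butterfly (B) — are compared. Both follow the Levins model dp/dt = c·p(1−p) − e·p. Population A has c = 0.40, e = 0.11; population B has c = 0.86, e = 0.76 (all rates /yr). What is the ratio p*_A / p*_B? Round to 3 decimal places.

A: p*_A = 1 − 0.11/0.40 = 0.7250.
B: p*_B = 1 − 0.76/0.86 = 0.1163.
p*_A / p*_B = 0.7250/0.1163 = 6.2350.

6.235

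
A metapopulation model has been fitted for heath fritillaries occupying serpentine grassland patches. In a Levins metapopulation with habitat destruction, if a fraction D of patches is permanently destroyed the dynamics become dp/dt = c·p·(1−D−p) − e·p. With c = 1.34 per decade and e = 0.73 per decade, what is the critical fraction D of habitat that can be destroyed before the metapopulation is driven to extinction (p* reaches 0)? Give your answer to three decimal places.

The nontrivial equilibrium is p* = (1−D) − e/c; extinction occurs when this hits zero.
So D_crit = 1 − e/c = 1 − 0.73/1.34 = 1 − 0.5448 = 0.4552.
Note this equals the original equilibrium occupancy — the Levins extinction-debt result.

0.455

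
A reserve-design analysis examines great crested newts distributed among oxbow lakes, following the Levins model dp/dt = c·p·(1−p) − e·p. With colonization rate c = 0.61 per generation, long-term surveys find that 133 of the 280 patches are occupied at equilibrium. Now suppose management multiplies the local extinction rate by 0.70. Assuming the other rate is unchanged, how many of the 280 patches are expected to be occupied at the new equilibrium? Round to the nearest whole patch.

177

Observed p* = 133/280 = 0.47500.
Balance c(1−p*) = e gives e = 0.61×(1 − 0.47500) = 0.32025.
New p* = 1 − e/c = 1 − 0.22417/0.61000 = 0.63251.
Expected occupied = 280 × 0.63251 = 177.10 ≈ 177.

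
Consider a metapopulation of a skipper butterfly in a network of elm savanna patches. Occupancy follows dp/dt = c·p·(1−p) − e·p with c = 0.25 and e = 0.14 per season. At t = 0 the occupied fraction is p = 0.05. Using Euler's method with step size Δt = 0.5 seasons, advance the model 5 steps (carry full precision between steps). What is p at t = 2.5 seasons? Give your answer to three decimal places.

Update rule: p ← p + [c·p·(1−p) − e·p]·Δt with Δt = 0.5.
p: 0.05000 → 0.05244  (Δp = +0.00244)
p: 0.05244 → 0.05498  (Δp = +0.00254)
p: 0.05498 → 0.05762  (Δp = +0.00265)
p: 0.05762 → 0.06038  (Δp = +0.00275)
p: 0.06038 → 0.06324  (Δp = +0.00287)

0.063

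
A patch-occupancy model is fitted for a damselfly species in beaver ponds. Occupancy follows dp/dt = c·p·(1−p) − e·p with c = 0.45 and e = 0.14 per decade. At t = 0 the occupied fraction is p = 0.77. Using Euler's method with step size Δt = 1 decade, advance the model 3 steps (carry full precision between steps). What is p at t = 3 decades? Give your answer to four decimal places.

0.7127

Update rule: p ← p + [c·p·(1−p) − e·p]·Δt with Δt = 1.
p: 0.77000 → 0.74189  (Δp = -0.02811)
p: 0.74189 → 0.72420  (Δp = -0.01770)
p: 0.72420 → 0.71269  (Δp = -0.01151)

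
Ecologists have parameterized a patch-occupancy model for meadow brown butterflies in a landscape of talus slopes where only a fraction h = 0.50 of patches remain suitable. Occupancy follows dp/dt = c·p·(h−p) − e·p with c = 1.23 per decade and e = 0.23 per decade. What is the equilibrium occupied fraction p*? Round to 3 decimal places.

Setting dp/dt = 0 and dividing by p* gives c·(h−p*) = e.
So p* = h − e/c = 0.50 − 0.23/1.23 = 0.50 − 0.1870 = 0.3130.

0.313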